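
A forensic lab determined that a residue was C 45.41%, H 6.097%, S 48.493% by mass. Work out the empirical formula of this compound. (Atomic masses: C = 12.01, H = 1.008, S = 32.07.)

Assume 100 g: 45.41 g C, 6.097 g H, 48.493 g S.
Moles — C: 45.41 / 12.01 = 3.781 mol; H: 6.097 / 1.008 = 6.049 mol; S: 48.493 / 32.07 = 1.512 mol
Smallest is S at 1.512 mol; normalising gives C 2.501, H 4.000, S 1.000
Scaling by 2: C 5.00, H 8.00, S 2.00 → C5H8S2

C5H8S2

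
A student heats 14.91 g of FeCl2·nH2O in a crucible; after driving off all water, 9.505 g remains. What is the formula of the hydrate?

Mass of water lost = 14.91 − 9.505 = 5.405 g → 5.405 / 18.02 = 0.2999 mol H2O
Molar mass of FeCl2 = 126.75 g/mol → mol FeCl2 = 9.505 / 126.75 = 0.07499
n = 0.2999 / 0.07499 = 4.00 ≈ 4 → FeCl2·4H2O

FeCl2·4H2O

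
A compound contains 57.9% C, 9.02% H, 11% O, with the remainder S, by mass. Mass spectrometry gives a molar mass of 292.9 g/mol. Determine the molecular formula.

Assume 100 g: 57.9 g C, 9.02 g H, 11 g O, 22.08 g S.
Moles — C: 57.9 / 12.01 = 4.821 mol; H: 9.02 / 1.008 = 8.948 mol; O: 11 / 16.00 = 0.6875 mol; S: 22.08 / 32.07 = 0.6885 mol
Ratios (÷ 0.6875): C 7.012, H 13.016, O 1.000, S 1.001
Ratio ≈ 7:13:1:1, so the empirical formula is C7H13OS
Empirical-formula mass = 145.24 g/mol
n = 292.9 / 145.24 = 2.02 ≈ 2
Molecular formula = (C7H13OS)×2 = C14H26O2S2

C14H26O2S2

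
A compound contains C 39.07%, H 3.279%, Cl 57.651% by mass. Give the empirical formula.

C2H2Cl

Assume 100 g: 39.07 g C, 3.279 g H, 57.651 g Cl.
Moles — C: 39.07 / 12.01 = 3.253 mol; H: 3.279 / 1.008 = 3.253 mol; Cl: 57.651 / 35.45 = 1.626 mol
Divide by the smallest (1.626 mol Cl): C 2.000, H 2.000, Cl 1.000
→ C2H2Cl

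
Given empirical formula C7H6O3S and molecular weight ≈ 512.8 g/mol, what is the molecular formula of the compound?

C21H18O9S3

Empirical-formula mass = 170.19 g/mol
n = 512.8 / 170.19 = 3.01 ≈ 3
Molecular formula = (C7H6O3S)3 = C21H18O9S3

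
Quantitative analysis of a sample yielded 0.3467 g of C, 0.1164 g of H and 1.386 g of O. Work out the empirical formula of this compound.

Moles — C: 0.3467 / 12.01 = 0.02887 mol; H: 0.1164 / 1.008 = 0.1155 mol; O: 1.386 / 16.00 = 0.08662 mol
Divide by the smallest (0.02887 mol C): C 1.000, H 4.000, O 3.001
Ratio ≈ 1:4:3, so the empirical formula is CH4O3

CH4O3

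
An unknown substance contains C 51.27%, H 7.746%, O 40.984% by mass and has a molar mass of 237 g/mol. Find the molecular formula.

C10H18O6

Assume 100 g: 51.27 g C, 7.746 g H, 40.984 g O.
n(C) = 51.27/12.01 = 4.269, n(H) = 7.746/1.008 = 7.685, n(O) = 40.984/16.00 = 2.562
Smallest is O at 2.562 mol; normalising gives C 1.667, H 3.000, O 1.000
Multiply by 3: C 5.00, H 9.00, O 3.00 → C5H9O3
Empirical-formula mass = 117.12 g/mol
n = 237 / 117.12 = 2.02 ≈ 2
Molecular formula = (C5H9O3)×2 = C10H18O6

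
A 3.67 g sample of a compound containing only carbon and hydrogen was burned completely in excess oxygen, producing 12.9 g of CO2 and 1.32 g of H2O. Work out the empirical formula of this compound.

C2H

mol C = 12.9 / 44.01 = 0.2931; mass C = 0.2931 × 12.01 = 3.520 g
mol H = 2 × (1.32 / 18.02) = 0.1465; mass H = 0.1465 × 1.008 = 0.1477 g
Ratios (÷ 0.1465): C 2.001, H 1.000
≈ 2:1 → C2H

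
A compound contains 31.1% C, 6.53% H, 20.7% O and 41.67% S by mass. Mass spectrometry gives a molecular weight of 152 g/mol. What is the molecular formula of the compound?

C4H10O2S2

Assume 100 g: 31.1 g C, 6.53 g H, 20.7 g O, 41.67 g S.
n(C) = 31.1/12.01 = 2.59, n(H) = 6.53/1.008 = 6.478, n(O) = 20.7/16.00 = 1.294, n(S) = 41.67/32.07 = 1.299
Ratios (÷ 1.294): C 2.002, H 5.007, O 1.000, S 1.004
≈ 2:5:1:1 → C2H5OS
Empirical-formula mass = 77.13 g/mol
n = 152 / 77.13 = 1.97 ≈ 2
Molecular formula = (C2H5OS)×2 = C4H10O2S2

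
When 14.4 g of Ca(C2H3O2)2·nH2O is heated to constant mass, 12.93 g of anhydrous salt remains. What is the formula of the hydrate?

Ca(C2H3O2)2·H2O

Mass of water lost = 14.4 − 12.93 = 1.47 g → 1.47 / 18.02 = 0.08158 mol H2O
Molar mass of Ca(C2H3O2)2 = 158.17 g/mol → mol Ca(C2H3O2)2 = 12.93 / 158.17 = 0.08175
n = 0.08158 / 0.08175 = 1.00 ≈ 1 → Ca(C2H3O2)2·H2O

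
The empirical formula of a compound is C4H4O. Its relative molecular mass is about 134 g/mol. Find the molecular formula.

Empirical-formula mass = 68.07 g/mol
n = 134 / 68.07 = 1.97 ≈ 2
Molecular formula = (C4H4O)2 = C8H8O2

C8H8O2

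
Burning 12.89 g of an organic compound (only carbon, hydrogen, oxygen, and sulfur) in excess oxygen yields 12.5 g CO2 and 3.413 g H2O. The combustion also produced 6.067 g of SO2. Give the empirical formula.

C3H4O4S

mol C = 12.5 / 44.01 = 0.2840; mass C = 0.2840 × 12.01 = 3.411 g
mol H = 2 × (3.413 / 18.02) = 0.3788; mass H = 0.3788 × 1.008 = 0.3818 g
mol S = 6.067 / 64.07 = 0.09469; mass S = 3.037 g
mass O = 12.89 − (6.830) = 6.060 g → mol O = 0.3788
Ratios (÷ 0.09469): C 2.999, H 4.000, O 4.000, S 1.000
→ C3H4O4S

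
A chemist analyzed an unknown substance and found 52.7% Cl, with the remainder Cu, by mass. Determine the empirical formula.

Cl2Cu

Assume 100 g: 52.7 g Cl, 47.3 g Cu.
Cl: 52.7 g ÷ 35.45 g/mol = 1.487 mol
Cu: 47.3 g ÷ 63.55 g/mol = 0.7443 mol
Divide by the smallest (0.7443 mol Cu): Cl 1.997, Cu 1.000
Ratio ≈ 2:1, so the empirical formula is Cl2Cu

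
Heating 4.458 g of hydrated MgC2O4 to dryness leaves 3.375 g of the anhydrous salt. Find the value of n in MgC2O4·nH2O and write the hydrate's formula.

MgC2O4·2H2O

Mass of water lost = 4.458 − 3.375 = 1.083 g → 1.083 / 18.02 = 0.0601 mol H2O
Molar mass of MgC2O4 = 112.33 g/mol → mol MgC2O4 = 3.375 / 112.33 = 0.03005
n = 0.0601 / 0.03005 = 2.00 ≈ 2 → MgC2O4·2H2O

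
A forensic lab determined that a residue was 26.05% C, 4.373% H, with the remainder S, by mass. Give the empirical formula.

CH2S

Assume 100 g: 26.05 g C, 4.373 g H, 69.577 g S.
C: 26.05 g ÷ 12.01 g/mol = 2.169 mol
H: 4.373 g ÷ 1.008 g/mol = 4.338 mol
S: 69.577 g ÷ 32.07 g/mol = 2.17 mol
Smallest is C at 2.169 mol; normalising gives C 1.000, H 2.000, S 1.000
≈ 1:2:1 → CH2S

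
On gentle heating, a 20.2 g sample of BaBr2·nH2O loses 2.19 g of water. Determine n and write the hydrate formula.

Mass of anhydrous BaBr2 = 20.2 − 2.19 = 18.01 g
mol H2O = 2.19 / 18.02 = 0.1215
Molar mass of BaBr2 = 297.13 g/mol → mol BaBr2 = 18.01 / 297.13 = 0.06061
n = 0.1215 / 0.06061 = 2.01 ≈ 2 → BaBr2·2H2O

BaBr2·2H2O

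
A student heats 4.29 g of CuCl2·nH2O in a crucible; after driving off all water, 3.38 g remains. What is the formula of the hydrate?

Mass of water lost = 4.29 − 3.38 = 0.91 g → 0.91 / 18.02 = 0.0505 mol H2O
Molar mass of CuCl2 = 134.45 g/mol → mol CuCl2 = 3.38 / 134.45 = 0.02514
n = 0.0505 / 0.02514 = 2.01 ≈ 2 → CuCl2·2H2O

CuCl2·2H2O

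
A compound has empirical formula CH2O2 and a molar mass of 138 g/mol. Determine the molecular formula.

Empirical-formula mass = 46.03 g/mol
n = 138 / 46.03 = 3.00 ≈ 3
Molecular formula = (CH2O2)3 = C3H6O6

C3H6O6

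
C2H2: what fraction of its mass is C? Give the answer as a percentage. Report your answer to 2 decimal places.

92.26%

Molar mass = 2(12.01) + 2(1.008) = 26.036 g/mol
Mass of C per mole = 2 × 12.01 = 24.020 g
% C = 24.020 / 26.036 × 100 = 92.26%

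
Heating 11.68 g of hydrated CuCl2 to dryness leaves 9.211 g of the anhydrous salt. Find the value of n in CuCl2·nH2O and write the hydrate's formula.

CuCl2·2H2O

Mass of water lost = 11.68 − 9.211 = 2.469 g → 2.469 / 18.02 = 0.137 mol H2O
Molar mass of CuCl2 = 134.45 g/mol → mol CuCl2 = 9.211 / 134.45 = 0.06851
n = 0.137 / 0.06851 = 2.00 ≈ 2 → CuCl2·2H2O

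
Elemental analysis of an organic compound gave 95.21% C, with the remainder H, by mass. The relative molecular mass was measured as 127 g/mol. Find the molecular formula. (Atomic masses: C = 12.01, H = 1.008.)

C10H6

Assume 100 g: 95.21 g C, 4.79 g H.
C: 95.21 g ÷ 12.01 g/mol = 7.928 mol
H: 4.79 g ÷ 1.008 g/mol = 4.752 mol
Ratios (÷ 4.752): C 1.668, H 1.000
Multiply by 3: C 5.00, H 3.00 → C5H3
Empirical-formula mass = 63.07 g/mol
n = 127 / 63.07 = 2.01 ≈ 2
Molecular formula = (C5H3)×2 = C10H6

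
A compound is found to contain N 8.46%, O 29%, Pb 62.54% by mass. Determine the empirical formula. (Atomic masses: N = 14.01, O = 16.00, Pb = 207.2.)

Assume 100 g: 8.46 g N, 29 g O, 62.54 g Pb.
Moles — N: 8.46 / 14.01 = 0.6039 mol; O: 29 / 16.00 = 1.812 mol; Pb: 62.54 / 207.2 = 0.3018 mol
Divide by the smallest (0.3018 mol Pb): N 2.001, O 6.005, Pb 1.000
≈ 2:6:1 → N2O6Pb

N2O6Pb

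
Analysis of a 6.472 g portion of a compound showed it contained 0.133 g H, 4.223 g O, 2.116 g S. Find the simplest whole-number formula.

H2O4S

Moles — H: 0.133 / 1.008 = 0.1319 mol; O: 4.223 / 16.00 = 0.2639 mol; S: 2.116 / 32.07 = 0.06598 mol
Divide by the smallest (0.06598 mol S): H 2.000, O 4.000, S 1.000
→ H2O4S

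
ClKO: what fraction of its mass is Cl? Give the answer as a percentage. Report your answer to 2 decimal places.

Molar mass = 1(35.45) + 1(39.10) + 1(16.00) = 90.550 g/mol
Mass of Cl per mole = 1 × 35.45 = 35.450 g
% Cl = 35.450 / 90.550 × 100 = 39.15%

39.15%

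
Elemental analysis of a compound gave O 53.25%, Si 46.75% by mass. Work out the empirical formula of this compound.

Assume 100 g: 53.25 g O, 46.75 g Si.
Moles — O: 53.25 / 16.00 = 3.328 mol; Si: 46.75 / 28.09 = 1.664 mol
Ratios (÷ 1.664): O 2.000, Si 1.000
≈ 2:1 → O2Si

O2Si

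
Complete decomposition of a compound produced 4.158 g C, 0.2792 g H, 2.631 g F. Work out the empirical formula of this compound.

C5H4F2

n(C) = 4.158/12.01 = 0.3462, n(H) = 0.2792/1.008 = 0.277, n(F) = 2.631/19.00 = 0.1385
Ratios (÷ 0.1385): C 2.500, H 2.000, F 1.000
×2: C 5.00, H 4.00, F 2.00 → C5H4F2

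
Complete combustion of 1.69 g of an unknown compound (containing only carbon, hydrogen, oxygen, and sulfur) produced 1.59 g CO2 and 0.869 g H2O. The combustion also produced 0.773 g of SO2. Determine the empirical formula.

mol C = 1.59 / 44.01 = 0.03613; mass C = 0.03613 × 12.01 = 0.4339 g
mol H = 2 × (0.869 / 18.02) = 0.09645; mass H = 0.09645 × 1.008 = 0.09722 g
mol S = 0.773 / 64.07 = 0.01206; mass S = 0.3869 g
mass O = 1.69 − (0.9180) = 0.7720 g → mol O = 0.04825
Smallest is S at 0.01206 mol; normalising gives C 2.994, H 7.994, O 3.999, S 1.000
→ C3H8O4S

C3H8O4S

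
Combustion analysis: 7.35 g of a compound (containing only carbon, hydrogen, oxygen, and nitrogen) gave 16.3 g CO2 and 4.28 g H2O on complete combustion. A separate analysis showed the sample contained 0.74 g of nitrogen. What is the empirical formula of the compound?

C7H9NO2

mol C = 16.3 / 44.01 = 0.3704; mass C = 0.3704 × 12.01 = 4.448 g
mol H = 2 × (4.28 / 18.02) = 0.4750; mass H = 0.4750 × 1.008 = 0.4788 g
mol N = 0.74 / 14.01 = 0.05282
mass O = 7.35 − (5.667) = 1.683 g → mol O = 0.1052
Divide by the smallest (0.05282 mol N): C 7.012, H 8.993, N 1.000, O 1.991
→ C7H9NO2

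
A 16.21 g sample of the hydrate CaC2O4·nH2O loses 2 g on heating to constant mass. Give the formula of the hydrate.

Mass of anhydrous CaC2O4 = 16.21 − 2 = 14.21 g
mol H2O = 2 / 18.02 = 0.111
Molar mass of CaC2O4 = 128.10 g/mol → mol CaC2O4 = 14.21 / 128.10 = 0.1109
n = 0.111 / 0.1109 = 1.00 ≈ 1 → CaC2O4·H2O

CaC2O4·H2O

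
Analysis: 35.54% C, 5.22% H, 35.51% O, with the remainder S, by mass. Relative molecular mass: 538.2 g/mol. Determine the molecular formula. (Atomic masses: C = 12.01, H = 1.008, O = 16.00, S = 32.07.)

C16H28O12S4

Assume 100 g: 35.54 g C, 5.22 g H, 35.51 g O, 23.73 g S.
n(C) = 35.54/12.01 = 2.959, n(H) = 5.22/1.008 = 5.179, n(O) = 35.51/16.00 = 2.219, n(S) = 23.73/32.07 = 0.7399
Ratios (÷ 0.7399): C 3.999, H 6.999, O 2.999, S 1.000
≈ 4:7:3:1 → C4H7O3S
Empirical-formula mass = 135.17 g/mol
n = 538.2 / 135.17 = 3.98 ≈ 4
Molecular formula = (C4H7O3S)×4 = C16H28O12S4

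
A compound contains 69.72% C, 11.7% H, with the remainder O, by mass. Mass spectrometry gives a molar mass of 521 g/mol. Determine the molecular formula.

Assume 100 g: 69.72 g C, 11.7 g H, 18.58 g O.
C: 69.72 g ÷ 12.01 g/mol = 5.805 mol
H: 11.7 g ÷ 1.008 g/mol = 11.61 mol
O: 18.58 g ÷ 16.00 g/mol = 1.161 mol
Divide by the smallest (1.161 mol O): C 4.999, H 9.995, O 1.000
Ratio ≈ 5:10:1, so the empirical formula is C5H10O
Empirical-formula mass = 86.13 g/mol
n = 521 / 86.13 = 6.05 ≈ 6
Molecular formula = (C5H10O)×6 = C30H60O6

C30H60O6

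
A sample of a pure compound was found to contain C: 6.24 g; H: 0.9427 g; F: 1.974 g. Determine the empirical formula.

n(C) = 6.24/12.01 = 0.5196, n(H) = 0.9427/1.008 = 0.9352, n(F) = 1.974/19.00 = 0.1039
Divide by the smallest (0.1039 mol F): C 5.001, H 9.002, F 1.000
≈ 5:9:1 → C5H9F

C5H9F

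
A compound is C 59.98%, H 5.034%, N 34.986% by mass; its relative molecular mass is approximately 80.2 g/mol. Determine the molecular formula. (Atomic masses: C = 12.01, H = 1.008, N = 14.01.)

Assume 100 g: 59.98 g C, 5.034 g H, 34.986 g N.
C: 59.98 g ÷ 12.01 g/mol = 4.994 mol
H: 5.034 g ÷ 1.008 g/mol = 4.994 mol
N: 34.986 g ÷ 14.01 g/mol = 2.497 mol
Ratios (÷ 2.497): C 2.000, H 2.000, N 1.000
≈ 2:2:1 → C2H2N
Empirical-formula mass = 40.05 g/mol
n = 80.2 / 40.05 = 2.00 ≈ 2
Molecular formula = (C2H2N)×2 = C4H4N2

C4H4N2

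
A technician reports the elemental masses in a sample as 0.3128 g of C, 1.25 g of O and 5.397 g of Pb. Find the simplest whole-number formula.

CO3Pb

n(C) = 0.3128/12.01 = 0.02604, n(O) = 1.25/16.00 = 0.07812, n(Pb) = 5.397/207.2 = 0.02605
Divide by the smallest (0.02604 mol C): C 1.000, O 3.000, Pb 1.000
Ratio ≈ 1:3:1, so the empirical formula is CO3Pb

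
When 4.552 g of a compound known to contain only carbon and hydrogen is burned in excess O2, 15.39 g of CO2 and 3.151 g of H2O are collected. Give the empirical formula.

mol C = 15.39 / 44.01 = 0.3497; mass C = 0.3497 × 12.01 = 4.200 g
mol H = 2 × (3.151 / 18.02) = 0.3497; mass H = 0.3497 × 1.008 = 0.3525 g
Divide by the smallest (0.3497 mol C): C 1.000, H 1.000
Ratio ≈ 1:1, so the empirical formula is CH

CH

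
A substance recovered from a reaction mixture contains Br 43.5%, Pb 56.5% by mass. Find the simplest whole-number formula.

Assume 100 g: 43.5 g Br, 56.5 g Pb.
Br: 43.5 g ÷ 79.90 g/mol = 0.5444 mol
Pb: 56.5 g ÷ 207.2 g/mol = 0.2727 mol
Smallest is Pb at 0.2727 mol; normalising gives Br 1.997, Pb 1.000
→ Br2Pb

Br2Pb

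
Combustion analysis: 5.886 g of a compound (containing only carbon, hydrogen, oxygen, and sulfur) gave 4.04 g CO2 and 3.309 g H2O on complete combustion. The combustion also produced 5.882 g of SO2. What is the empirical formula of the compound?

mol C = 4.04 / 44.01 = 0.09180; mass C = 0.09180 × 12.01 = 1.102 g
mol H = 2 × (3.309 / 18.02) = 0.3673; mass H = 0.3673 × 1.008 = 0.3702 g
mol S = 5.882 / 64.07 = 0.09181; mass S = 2.944 g
mass O = 5.886 − (4.417) = 1.469 g → mol O = 0.09182
Smallest is C at 0.0918 mol; normalising gives C 1.000, H 4.001, O 1.000, S 1.000
→ CH4OS

CH4OS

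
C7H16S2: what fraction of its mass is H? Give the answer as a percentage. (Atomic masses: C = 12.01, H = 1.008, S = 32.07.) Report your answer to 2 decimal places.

9.81%

Molar mass = 7(12.01) + 16(1.008) + 2(32.07) = 164.338 g/mol
Mass of H per mole = 16 × 1.008 = 16.128 g
% H = 16.128 / 164.338 × 100 = 9.81%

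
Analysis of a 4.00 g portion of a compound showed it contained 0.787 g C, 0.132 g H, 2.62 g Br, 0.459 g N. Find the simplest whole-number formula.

C2H4BrN

C: 0.787 g ÷ 12.01 g/mol = 0.06553 mol
H: 0.132 g ÷ 1.008 g/mol = 0.131 mol
Br: 2.62 g ÷ 79.90 g/mol = 0.03279 mol
N: 0.459 g ÷ 14.01 g/mol = 0.03276 mol
Divide by the smallest (0.03276 mol N): C 2.000, H 3.997, Br 1.001, N 1.000
≈ 2:4:1:1 → C2H4BrN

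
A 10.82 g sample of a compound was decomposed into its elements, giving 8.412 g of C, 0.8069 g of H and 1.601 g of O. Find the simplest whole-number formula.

C: 8.412 g ÷ 12.01 g/mol = 0.7004 mol
H: 0.8069 g ÷ 1.008 g/mol = 0.8005 mol
O: 1.601 g ÷ 16.00 g/mol = 0.1001 mol
Smallest is O at 0.1001 mol; normalising gives C 7.000, H 8.000, O 1.000
→ C7H8O

C7H8O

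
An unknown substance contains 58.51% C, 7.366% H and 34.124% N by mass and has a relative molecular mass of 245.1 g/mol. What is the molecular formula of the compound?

C12H18N6

Assume 100 g: 58.51 g C, 7.366 g H, 34.124 g N.
C: 58.51 g ÷ 12.01 g/mol = 4.872 mol
H: 7.366 g ÷ 1.008 g/mol = 7.308 mol
N: 34.124 g ÷ 14.01 g/mol = 2.436 mol
Smallest is N at 2.436 mol; normalising gives C 2.000, H 3.000, N 1.000
≈ 2:3:1 → C2H3N
Empirical-formula mass = 41.05 g/mol
n = 245.1 / 41.05 = 5.97 ≈ 6
Molecular formula = (C2H3N)×6 = C12H18N6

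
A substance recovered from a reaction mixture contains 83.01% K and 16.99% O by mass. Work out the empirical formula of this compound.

Assume 100 g: 83.01 g K, 16.99 g O.
Moles — K: 83.01 / 39.10 = 2.123 mol; O: 16.99 / 16.00 = 1.062 mol
Smallest is O at 1.062 mol; normalising gives K 1.999, O 1.000
Ratio ≈ 2:1, so the empirical formula is K2O

K2O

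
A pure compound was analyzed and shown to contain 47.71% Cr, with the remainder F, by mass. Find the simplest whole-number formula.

CrF3

Assume 100 g: 47.71 g Cr, 52.29 g F.
Moles — Cr: 47.71 / 52.00 = 0.9175 mol; F: 52.29 / 19.00 = 2.752 mol
Ratios (÷ 0.9175): Cr 1.000, F 3.000
Ratio ≈ 1:3, so the empirical formula is CrF3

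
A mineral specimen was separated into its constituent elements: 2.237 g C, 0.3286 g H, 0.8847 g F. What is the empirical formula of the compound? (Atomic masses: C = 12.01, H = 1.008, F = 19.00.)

C4H7F

n(C) = 2.237/12.01 = 0.1863, n(H) = 0.3286/1.008 = 0.326, n(F) = 0.8847/19.00 = 0.04656
Ratios (÷ 0.04656): C 4.000, H 7.001, F 1.000
≈ 4:7:1 → C4H7F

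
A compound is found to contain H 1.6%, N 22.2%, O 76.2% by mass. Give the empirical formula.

HNO3

Assume 100 g: 1.6 g H, 22.2 g N, 76.2 g O.
n(H) = 1.6/1.008 = 1.587, n(N) = 22.2/14.01 = 1.585, n(O) = 76.2/16.00 = 4.763
Ratios (÷ 1.585): H 1.002, N 1.000, O 3.006
→ HNO3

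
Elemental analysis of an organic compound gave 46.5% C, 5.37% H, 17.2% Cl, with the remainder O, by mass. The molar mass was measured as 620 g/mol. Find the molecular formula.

C24H33Cl3O12

Assume 100 g: 46.5 g C, 5.37 g H, 17.2 g Cl, 30.93 g O.
n(C) = 46.5/12.01 = 3.872, n(H) = 5.37/1.008 = 5.327, n(Cl) = 17.2/35.45 = 0.4852, n(O) = 30.93/16.00 = 1.933
Divide by the smallest (0.4852 mol Cl): C 7.980, H 10.980, Cl 1.000, O 3.984
≈ 8:11:1:4 → C8H11ClO4
Empirical-formula mass = 206.62 g/mol
n = 620 / 206.62 = 3.00 ≈ 3
Molecular formula = (C8H11ClO4)×3 = C24H33Cl3O12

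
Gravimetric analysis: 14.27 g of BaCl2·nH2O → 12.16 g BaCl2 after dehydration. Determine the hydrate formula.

BaCl2·2H2O

Mass of water lost = 14.27 − 12.16 = 2.11 g → 2.11 / 18.02 = 0.1171 mol H2O
Molar mass of BaCl2 = 208.23 g/mol → mol BaCl2 = 12.16 / 208.23 = 0.0584
n = 0.1171 / 0.0584 = 2.01 ≈ 2 → BaCl2·2H2O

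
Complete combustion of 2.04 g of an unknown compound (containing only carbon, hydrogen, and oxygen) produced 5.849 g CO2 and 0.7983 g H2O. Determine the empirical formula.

mol C = 5.849 / 44.01 = 0.1329; mass C = 0.1329 × 12.01 = 1.596 g
mol H = 2 × (0.7983 / 18.02) = 0.08860; mass H = 0.08860 × 1.008 = 0.08931 g
mass O = 2.04 − (1.685) = 0.3545 g → mol O = 0.02216
Divide by the smallest (0.02216 mol O): C 5.998, H 3.998, O 1.000
→ C6H4O

C6H4O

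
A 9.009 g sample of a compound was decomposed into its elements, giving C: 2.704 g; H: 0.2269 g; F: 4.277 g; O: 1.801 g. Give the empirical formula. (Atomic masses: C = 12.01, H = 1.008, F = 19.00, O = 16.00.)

n(C) = 2.704/12.01 = 0.2251, n(H) = 0.2269/1.008 = 0.2251, n(F) = 4.277/19.00 = 0.2251, n(O) = 1.801/16.00 = 0.1126
Smallest is O at 0.1126 mol; normalising gives C 2.000, H 2.000, F 2.000, O 1.000
≈ 2:2:2:1 → C2H2F2O

C2H2F2O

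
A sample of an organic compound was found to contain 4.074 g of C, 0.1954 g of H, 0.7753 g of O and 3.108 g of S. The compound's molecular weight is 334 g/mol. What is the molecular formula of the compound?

C14H8O2S4

n(C) = 4.074/12.01 = 0.3392, n(H) = 0.1954/1.008 = 0.1938, n(O) = 0.7753/16.00 = 0.04846, n(S) = 3.108/32.07 = 0.09691
Divide by the smallest (0.04846 mol O): C 7.000, H 4.000, O 1.000, S 2.000
≈ 7:4:1:2 → C7H4OS2
Empirical-formula mass = 168.24 g/mol
n = 334 / 168.24 = 1.99 ≈ 2
Molecular formula = (C7H4OS2)×2 = C14H8O2S4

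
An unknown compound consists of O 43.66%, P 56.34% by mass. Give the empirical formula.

O3P2

Assume 100 g: 43.66 g O, 56.34 g P.
O: 43.66 g ÷ 16.00 g/mol = 2.729 mol
P: 56.34 g ÷ 30.97 g/mol = 1.819 mol
Ratios (÷ 1.819): O 1.500, P 1.000
Multiply by 2: O 3.00, P 2.00 → O3P2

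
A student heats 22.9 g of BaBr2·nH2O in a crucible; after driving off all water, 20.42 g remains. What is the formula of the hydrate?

BaBr2·2H2O

Mass of water lost = 22.9 − 20.42 = 2.48 g → 2.48 / 18.02 = 0.1376 mol H2O
Molar mass of BaBr2 = 297.13 g/mol → mol BaBr2 = 20.42 / 297.13 = 0.06872
n = 0.1376 / 0.06872 = 2.00 ≈ 2 → BaBr2·2H2O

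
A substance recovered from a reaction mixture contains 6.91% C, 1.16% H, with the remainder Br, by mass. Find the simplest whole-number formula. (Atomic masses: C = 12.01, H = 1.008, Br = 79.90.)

Assume 100 g: 6.91 g C, 1.16 g H, 91.93 g Br.
n(C) = 6.91/12.01 = 0.5754, n(H) = 1.16/1.008 = 1.151, n(Br) = 91.93/79.90 = 1.151
Divide by the smallest (0.5754 mol C): C 1.000, H 2.000, Br 2.000
Ratio ≈ 1:2:2, so the empirical formula is CH2Br2

CH2Br2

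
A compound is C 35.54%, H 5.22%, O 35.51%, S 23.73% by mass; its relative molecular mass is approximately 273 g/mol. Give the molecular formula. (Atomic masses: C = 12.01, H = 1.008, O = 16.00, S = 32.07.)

Assume 100 g: 35.54 g C, 5.22 g H, 35.51 g O, 23.73 g S.
n(C) = 35.54/12.01 = 2.959, n(H) = 5.22/1.008 = 5.179, n(O) = 35.51/16.00 = 2.219, n(S) = 23.73/32.07 = 0.7399
Ratios (÷ 0.7399): C 3.999, H 6.999, O 2.999, S 1.000
→ C4H7O3S
Empirical-formula mass = 135.17 g/mol
n = 273 / 135.17 = 2.02 ≈ 2
Molecular formula = (C4H7O3S)×2 = C8H14O6S2

C8H14O6S2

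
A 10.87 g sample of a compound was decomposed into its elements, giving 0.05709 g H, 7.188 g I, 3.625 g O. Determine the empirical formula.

HIO4

H: 0.05709 g ÷ 1.008 g/mol = 0.05664 mol
I: 7.188 g ÷ 126.90 g/mol = 0.05664 mol
O: 3.625 g ÷ 16.00 g/mol = 0.2266 mol
Smallest is H at 0.05664 mol; normalising gives H 1.000, I 1.000, O 4.000
Ratio ≈ 1:1:4, so the empirical formula is HIO4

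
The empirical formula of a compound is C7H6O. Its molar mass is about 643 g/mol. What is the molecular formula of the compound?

C42H36O6

Empirical-formula mass = 106.12 g/mol
n = 643 / 106.12 = 6.06 ≈ 6
Molecular formula = (C7H6O)6 = C42H36O6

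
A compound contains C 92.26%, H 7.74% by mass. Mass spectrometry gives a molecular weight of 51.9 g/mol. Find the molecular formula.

C4H4

Assume 100 g: 92.26 g C, 7.74 g H.
n(C) = 92.26/12.01 = 7.682, n(H) = 7.74/1.008 = 7.679
Ratios (÷ 7.679): C 1.000, H 1.000
→ CH
Empirical-formula mass = 13.02 g/mol
n = 51.9 / 13.02 = 3.99 ≈ 4
Molecular formula = (CH)×4 = C4H4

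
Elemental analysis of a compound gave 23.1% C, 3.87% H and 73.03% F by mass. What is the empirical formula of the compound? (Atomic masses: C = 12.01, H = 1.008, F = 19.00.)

Assume 100 g: 23.1 g C, 3.87 g H, 73.03 g F.
n(C) = 23.1/12.01 = 1.923, n(H) = 3.87/1.008 = 3.839, n(F) = 73.03/19.00 = 3.844
Ratios (÷ 1.923): C 1.000, H 1.996, F 1.998
Ratio ≈ 1:2:2, so the empirical formula is CH2F2

CH2F2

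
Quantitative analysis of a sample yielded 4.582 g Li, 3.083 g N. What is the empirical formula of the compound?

Li3N

Li: 4.582 g ÷ 6.94 g/mol = 0.6602 mol
N: 3.083 g ÷ 14.01 g/mol = 0.2201 mol
Divide by the smallest (0.2201 mol N): Li 3.000, N 1.000
≈ 3:1 → Li3N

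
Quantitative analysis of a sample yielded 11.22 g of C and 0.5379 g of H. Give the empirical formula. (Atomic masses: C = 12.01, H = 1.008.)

C7H4

n(C) = 11.22/12.01 = 0.9342, n(H) = 0.5379/1.008 = 0.5336
Smallest is H at 0.5336 mol; normalising gives C 1.751, H 1.000
×4: C 7.00, H 4.00 → C7H4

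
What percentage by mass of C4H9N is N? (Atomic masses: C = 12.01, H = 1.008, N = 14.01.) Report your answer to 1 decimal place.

19.7%

Molar mass = 4(12.01) + 9(1.008) + 1(14.01) = 71.122 g/mol
Mass of N per mole = 1 × 14.01 = 14.010 g
% N = 14.010 / 71.122 × 100 = 19.7%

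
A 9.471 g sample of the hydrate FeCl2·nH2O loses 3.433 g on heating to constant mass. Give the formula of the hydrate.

FeCl2·4H2O

Mass of anhydrous FeCl2 = 9.471 − 3.433 = 6.038 g
mol H2O = 3.433 / 18.02 = 0.1905
Molar mass of FeCl2 = 126.75 g/mol → mol FeCl2 = 6.038 / 126.75 = 0.04764
n = 0.1905 / 0.04764 = 4.00 ≈ 4 → FeCl2·4H2O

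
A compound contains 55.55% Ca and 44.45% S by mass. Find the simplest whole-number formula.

Assume 100 g: 55.55 g Ca, 44.45 g S.
Ca: 55.55 g ÷ 40.08 g/mol = 1.386 mol
S: 44.45 g ÷ 32.07 g/mol = 1.386 mol
Divide by the smallest (1.386 mol Ca): Ca 1.000, S 1.000
Ratio ≈ 1:1, so the empirical formula is CaS

CaS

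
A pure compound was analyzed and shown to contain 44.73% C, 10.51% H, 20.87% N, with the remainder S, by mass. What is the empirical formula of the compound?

C5H14N2S

Assume 100 g: 44.73 g C, 10.51 g H, 20.87 g N, 23.89 g S.
C: 44.73 g ÷ 12.01 g/mol = 3.724 mol
H: 10.51 g ÷ 1.008 g/mol = 10.43 mol
N: 20.87 g ÷ 14.01 g/mol = 1.49 mol
S: 23.89 g ÷ 32.07 g/mol = 0.7449 mol
Ratios (÷ 0.7449): C 5.000, H 13.997, N 2.000, S 1.000
≈ 5:14:2:1 → C5H14N2S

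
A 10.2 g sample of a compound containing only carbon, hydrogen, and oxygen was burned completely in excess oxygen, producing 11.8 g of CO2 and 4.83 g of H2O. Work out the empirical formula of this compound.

mol C = 11.8 / 44.01 = 0.2681; mass C = 0.2681 × 12.01 = 3.220 g
mol H = 2 × (4.83 / 18.02) = 0.5361; mass H = 0.5361 × 1.008 = 0.5404 g
mass O = 10.2 − (3.760) = 6.440 g → mol O = 0.4025
Ratios (÷ 0.2681): C 1.000, H 1.999, O 1.501
Multiply by 2: C 2.00, H 4.00, O 3.00 → C2H4O3

C2H4O3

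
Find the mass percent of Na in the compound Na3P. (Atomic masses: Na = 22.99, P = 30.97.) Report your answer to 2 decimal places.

69.01%

Molar mass = 3(22.99) + 1(30.97) = 99.940 g/mol
Mass of Na per mole = 3 × 22.99 = 68.970 g
% Na = 68.970 / 99.940 × 100 = 69.01%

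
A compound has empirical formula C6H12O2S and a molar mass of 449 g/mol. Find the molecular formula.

Empirical-formula mass = 148.23 g/mol
n = 449 / 148.23 = 3.03 ≈ 3
Molecular formula = (C6H12O2S)3 = C18H36O6S3

C18H36O6S3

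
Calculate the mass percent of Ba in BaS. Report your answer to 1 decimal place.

Molar mass = 1(137.33) + 1(32.07) = 169.400 g/mol
Mass of Ba per mole = 1 × 137.33 = 137.330 g
% Ba = 137.330 / 169.400 × 100 = 81.1%

81.1%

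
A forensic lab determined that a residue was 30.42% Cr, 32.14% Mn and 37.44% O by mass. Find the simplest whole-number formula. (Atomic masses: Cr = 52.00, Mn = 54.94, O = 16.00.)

CrMnO4

Assume 100 g: 30.42 g Cr, 32.14 g Mn, 37.44 g O.
Moles — Cr: 30.42 / 52.00 = 0.585 mol; Mn: 32.14 / 54.94 = 0.585 mol; O: 37.44 / 16.00 = 2.34 mol
Divide by the smallest (0.585 mol Cr): Cr 1.000, Mn 1.000, O 4.000
≈ 1:1:4 → CrMnO4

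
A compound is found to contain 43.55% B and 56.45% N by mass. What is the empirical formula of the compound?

Assume 100 g: 43.55 g B, 56.45 g N.
Moles — B: 43.55 / 10.81 = 4.029 mol; N: 56.45 / 14.01 = 4.029 mol
Ratios (÷ 4.029): B 1.000, N 1.000
≈ 1:1 → BN

BN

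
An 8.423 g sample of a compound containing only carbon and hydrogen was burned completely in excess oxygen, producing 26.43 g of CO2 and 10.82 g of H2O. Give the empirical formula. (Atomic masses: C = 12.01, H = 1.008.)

mol C = 26.43 / 44.01 = 0.6005; mass C = 0.6005 × 12.01 = 7.213 g
mol H = 2 × (10.82 / 18.02) = 1.201; mass H = 1.201 × 1.008 = 1.210 g
Divide by the smallest (0.6005 mol C): C 1.000, H 2.000
Ratio ≈ 1:2, so the empirical formula is CH2

CH2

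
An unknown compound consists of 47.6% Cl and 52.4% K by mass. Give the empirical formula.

ClK

Assume 100 g: 47.6 g Cl, 52.4 g K.
Moles — Cl: 47.6 / 35.45 = 1.343 mol; K: 52.4 / 39.10 = 1.34 mol
Divide by the smallest (1.34 mol K): Cl 1.002, K 1.000
Ratio ≈ 1:1, so the empirical formula is ClK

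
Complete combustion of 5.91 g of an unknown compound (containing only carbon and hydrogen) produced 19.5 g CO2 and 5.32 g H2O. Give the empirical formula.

mol C = 19.5 / 44.01 = 0.4431; mass C = 0.4431 × 12.01 = 5.321 g
mol H = 2 × (5.32 / 18.02) = 0.5905; mass H = 0.5905 × 1.008 = 0.5952 g
Divide by the smallest (0.4431 mol C): C 1.000, H 1.333
Scaling by 3: C 3.00, H 4.00 → C3H4

C3H4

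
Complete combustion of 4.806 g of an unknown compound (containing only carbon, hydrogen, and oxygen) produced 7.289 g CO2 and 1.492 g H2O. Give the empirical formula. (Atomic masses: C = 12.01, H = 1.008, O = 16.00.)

mol C = 7.289 / 44.01 = 0.1656; mass C = 0.1656 × 12.01 = 1.989 g
mol H = 2 × (1.492 / 18.02) = 0.1656; mass H = 0.1656 × 1.008 = 0.1669 g
mass O = 4.806 − (2.156) = 2.650 g → mol O = 0.1656
Divide by the smallest (0.1656 mol H): C 1.000, H 1.000, O 1.000
→ CHO

CHO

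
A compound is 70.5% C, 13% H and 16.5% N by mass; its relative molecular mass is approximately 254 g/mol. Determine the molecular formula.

C15H33N3

Assume 100 g: 70.5 g C, 13 g H, 16.5 g N.
n(C) = 70.5/12.01 = 5.87, n(H) = 13/1.008 = 12.9, n(N) = 16.5/14.01 = 1.178
Divide by the smallest (1.178 mol N): C 4.984, H 10.951, N 1.000
≈ 5:11:1 → C5H11N
Empirical-formula mass = 85.15 g/mol
n = 254 / 85.15 = 2.98 ≈ 3
Molecular formula = (C5H11N)×3 = C15H33N3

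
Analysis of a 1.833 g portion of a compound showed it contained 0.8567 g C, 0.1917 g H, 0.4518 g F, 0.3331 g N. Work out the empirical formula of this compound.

C3H8FN

n(C) = 0.8567/12.01 = 0.07133, n(H) = 0.1917/1.008 = 0.1902, n(F) = 0.4518/19.00 = 0.02378, n(N) = 0.3331/14.01 = 0.02378
Divide by the smallest (0.02378 mol N): C 3.000, H 7.999, F 1.000, N 1.000
Ratio ≈ 3:8:1:1, so the empirical formula is C3H8FN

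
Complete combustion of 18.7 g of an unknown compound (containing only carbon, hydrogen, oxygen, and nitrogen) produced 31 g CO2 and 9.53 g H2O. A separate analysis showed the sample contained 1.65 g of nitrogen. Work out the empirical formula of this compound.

mol C = 31 / 44.01 = 0.7044; mass C = 0.7044 × 12.01 = 8.460 g
mol H = 2 × (9.53 / 18.02) = 1.058; mass H = 1.058 × 1.008 = 1.066 g
mol N = 1.65 / 14.01 = 0.1178
mass O = 18.7 − (11.18) = 7.524 g → mol O = 0.4703
Ratios (÷ 0.1178): C 5.981, H 8.981, N 1.000, O 3.993
≈ 6:9:1:4 → C6H9NO4

C6H9NO4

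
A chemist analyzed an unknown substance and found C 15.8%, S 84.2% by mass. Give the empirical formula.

CS2

Assume 100 g: 15.8 g C, 84.2 g S.
C: 15.8 g ÷ 12.01 g/mol = 1.316 mol
S: 84.2 g ÷ 32.07 g/mol = 2.626 mol
Divide by the smallest (1.316 mol C): C 1.000, S 1.996
≈ 1:2 → CS2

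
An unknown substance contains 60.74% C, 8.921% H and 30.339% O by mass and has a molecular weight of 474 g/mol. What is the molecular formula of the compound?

C24H42O9

Assume 100 g: 60.74 g C, 8.921 g H, 30.339 g O.
C: 60.74 g ÷ 12.01 g/mol = 5.057 mol
H: 8.921 g ÷ 1.008 g/mol = 8.85 mol
O: 30.339 g ÷ 16.00 g/mol = 1.896 mol
Ratios (÷ 1.896): C 2.667, H 4.667, O 1.000
Scaling by 3: C 8.00, H 14.00, O 3.00 → C8H14O3
Empirical-formula mass = 158.19 g/mol
n = 474 / 158.19 = 3.00 ≈ 3
Molecular formula = (C8H14O3)×3 = C24H42O9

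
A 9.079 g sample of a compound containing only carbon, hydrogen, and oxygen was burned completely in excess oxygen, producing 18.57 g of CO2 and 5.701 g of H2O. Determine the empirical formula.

C2H3O

mol C = 18.57 / 44.01 = 0.4219; mass C = 0.4219 × 12.01 = 5.068 g
mol H = 2 × (5.701 / 18.02) = 0.6327; mass H = 0.6327 × 1.008 = 0.6378 g
mass O = 9.079 − (5.705) = 3.374 g → mol O = 0.2108
Smallest is O at 0.2108 mol; normalising gives C 2.001, H 3.001, O 1.000
≈ 2:3:1 → C2H3O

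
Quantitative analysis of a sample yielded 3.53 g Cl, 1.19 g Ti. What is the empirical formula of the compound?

Cl4Ti

n(Cl) = 3.53/35.45 = 0.09958, n(Ti) = 1.19/47.87 = 0.02486
Ratios (÷ 0.02486): Cl 4.006, Ti 1.000
≈ 4:1 → Cl4Ti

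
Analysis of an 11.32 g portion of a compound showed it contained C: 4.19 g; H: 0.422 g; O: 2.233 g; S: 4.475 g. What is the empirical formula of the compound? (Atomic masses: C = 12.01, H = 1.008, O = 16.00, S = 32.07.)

Moles — C: 4.19 / 12.01 = 0.3489 mol; H: 0.422 / 1.008 = 0.4187 mol; O: 2.233 / 16.00 = 0.1396 mol; S: 4.475 / 32.07 = 0.1395 mol
Smallest is S at 0.1395 mol; normalising gives C 2.500, H 3.000, O 1.000, S 1.000
Multiply by 2: C 5.00, H 6.00, O 2.00, S 2.00 → C5H6O2S2

C5H6O2S2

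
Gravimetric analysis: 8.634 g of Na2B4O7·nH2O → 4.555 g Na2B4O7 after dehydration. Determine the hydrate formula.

Mass of water lost = 8.634 − 4.555 = 4.079 g → 4.079 / 18.02 = 0.2264 mol H2O
Molar mass of Na2B4O7 = 201.22 g/mol → mol Na2B4O7 = 4.555 / 201.22 = 0.02264
n = 0.2264 / 0.02264 = 10.00 ≈ 10 → Na2B4O7·10H2O

Na2B4O7·10H2O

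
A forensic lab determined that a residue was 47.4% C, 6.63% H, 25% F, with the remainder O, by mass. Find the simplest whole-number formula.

C3H5FO

Assume 100 g: 47.4 g C, 6.63 g H, 25 g F, 20.97 g O.
Moles — C: 47.4 / 12.01 = 3.947 mol; H: 6.63 / 1.008 = 6.577 mol; F: 25 / 19.00 = 1.316 mol; O: 20.97 / 16.00 = 1.311 mol
Smallest is O at 1.311 mol; normalising gives C 3.011, H 5.019, F 1.004, O 1.000
Ratio ≈ 3:5:1:1, so the empirical formula is C3H5FO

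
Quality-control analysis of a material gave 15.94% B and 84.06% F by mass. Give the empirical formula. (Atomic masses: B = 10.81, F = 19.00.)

BF3

Assume 100 g: 15.94 g B, 84.06 g F.
n(B) = 15.94/10.81 = 1.475, n(F) = 84.06/19.00 = 4.424
Divide by the smallest (1.475 mol B): B 1.000, F 3.000
→ BF3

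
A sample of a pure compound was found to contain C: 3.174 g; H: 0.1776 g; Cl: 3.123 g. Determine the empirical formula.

C3H2Cl

C: 3.174 g ÷ 12.01 g/mol = 0.2643 mol
H: 0.1776 g ÷ 1.008 g/mol = 0.1762 mol
Cl: 3.123 g ÷ 35.45 g/mol = 0.0881 mol
Divide by the smallest (0.0881 mol Cl): C 3.000, H 2.000, Cl 1.000
→ C3H2Cl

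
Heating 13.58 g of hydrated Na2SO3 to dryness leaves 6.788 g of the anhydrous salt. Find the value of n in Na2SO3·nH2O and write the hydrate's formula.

Na2SO3·7H2O

Mass of water lost = 13.58 − 6.788 = 6.792 g → 6.792 / 18.02 = 0.3769 mol H2O
Molar mass of Na2SO3 = 126.05 g/mol → mol Na2SO3 = 6.788 / 126.05 = 0.05385
n = 0.3769 / 0.05385 = 7.00 ≈ 7 → Na2SO3·7H2O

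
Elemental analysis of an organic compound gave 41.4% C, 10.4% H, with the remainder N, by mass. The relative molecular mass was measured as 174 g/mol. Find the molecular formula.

Assume 100 g: 41.4 g C, 10.4 g H, 48.2 g N.
C: 41.4 g ÷ 12.01 g/mol = 3.447 mol
H: 10.4 g ÷ 1.008 g/mol = 10.32 mol
N: 48.2 g ÷ 14.01 g/mol = 3.44 mol
Smallest is N at 3.44 mol; normalising gives C 1.002, H 2.999, N 1.000
Ratio ≈ 1:3:1, so the empirical formula is CH3N
Empirical-formula mass = 29.04 g/mol
n = 174 / 29.04 = 5.99 ≈ 6
Molecular formula = (CH3N)×6 = C6H18N6

C6H18N6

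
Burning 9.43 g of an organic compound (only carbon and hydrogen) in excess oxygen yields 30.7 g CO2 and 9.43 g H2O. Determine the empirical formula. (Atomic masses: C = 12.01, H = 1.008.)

mol C = 30.7 / 44.01 = 0.6976; mass C = 0.6976 × 12.01 = 8.378 g
mol H = 2 × (9.43 / 18.02) = 1.047; mass H = 1.047 × 1.008 = 1.055 g
Smallest is C at 0.6976 mol; normalising gives C 1.000, H 1.500
×2: C 2.00, H 3.00 → C2H3

C2H3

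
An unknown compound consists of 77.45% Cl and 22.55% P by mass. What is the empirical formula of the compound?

Cl3P

Assume 100 g: 77.45 g Cl, 22.55 g P.
n(Cl) = 77.45/35.45 = 2.185, n(P) = 22.55/30.97 = 0.7281
Divide by the smallest (0.7281 mol P): Cl 3.001, P 1.000
→ Cl3P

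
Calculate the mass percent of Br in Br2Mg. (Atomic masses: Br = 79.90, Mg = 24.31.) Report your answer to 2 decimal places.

Molar mass = 2(79.90) + 1(24.31) = 184.110 g/mol
Mass of Br per mole = 2 × 79.90 = 159.800 g
% Br = 159.800 / 184.110 × 100 = 86.80%

86.80%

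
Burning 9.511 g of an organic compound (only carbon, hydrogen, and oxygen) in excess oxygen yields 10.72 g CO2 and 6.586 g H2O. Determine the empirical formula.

C2H6O3

mol C = 10.72 / 44.01 = 0.2436; mass C = 0.2436 × 12.01 = 2.925 g
mol H = 2 × (6.586 / 18.02) = 0.7310; mass H = 0.7310 × 1.008 = 0.7368 g
mass O = 9.511 − (3.662) = 5.849 g → mol O = 0.3655
Divide by the smallest (0.2436 mol C): C 1.000, H 3.001, O 1.501
Scaling by 2: C 2.00, H 6.00, O 3.00 → C2H6O3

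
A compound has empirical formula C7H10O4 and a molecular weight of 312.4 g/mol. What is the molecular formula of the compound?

C14H20O8

Empirical-formula mass = 158.15 g/mol
n = 312.4 / 158.15 = 1.98 ≈ 2
Molecular formula = (C7H10O4)2 = C14H20O8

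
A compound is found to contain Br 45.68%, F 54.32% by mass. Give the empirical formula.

Assume 100 g: 45.68 g Br, 54.32 g F.
Br: 45.68 g ÷ 79.90 g/mol = 0.5717 mol
F: 54.32 g ÷ 19.00 g/mol = 2.859 mol
Ratios (÷ 0.5717): Br 1.000, F 5.001
→ BrF5

BrF5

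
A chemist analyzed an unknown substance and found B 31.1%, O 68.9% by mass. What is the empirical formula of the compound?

B2O3

Assume 100 g: 31.1 g B, 68.9 g O.
n(B) = 31.1/10.81 = 2.877, n(O) = 68.9/16.00 = 4.306
Divide by the smallest (2.877 mol B): B 1.000, O 1.497
×2: B 2.00, O 2.99 → B2O3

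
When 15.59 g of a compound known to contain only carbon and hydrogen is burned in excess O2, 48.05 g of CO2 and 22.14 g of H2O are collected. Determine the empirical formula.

mol C = 48.05 / 44.01 = 1.092; mass C = 1.092 × 12.01 = 13.11 g
mol H = 2 × (22.14 / 18.02) = 2.457; mass H = 2.457 × 1.008 = 2.477 g
Smallest is C at 1.092 mol; normalising gives C 1.000, H 2.251
×4: C 4.00, H 9.00 → C4H9

C4H9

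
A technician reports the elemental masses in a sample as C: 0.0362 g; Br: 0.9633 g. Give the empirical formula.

CBr4

C: 0.0362 g ÷ 12.01 g/mol = 0.003014 mol
Br: 0.9633 g ÷ 79.90 g/mol = 0.01206 mol
Ratios (÷ 0.003014): C 1.000, Br 4.000
Ratio ≈ 1:4, so the empirical formula is CBr4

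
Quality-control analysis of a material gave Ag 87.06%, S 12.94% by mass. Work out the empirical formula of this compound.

Ag2S

Assume 100 g: 87.06 g Ag, 12.94 g S.
Ag: 87.06 g ÷ 107.87 g/mol = 0.8071 mol
S: 12.94 g ÷ 32.07 g/mol = 0.4035 mol
Ratios (÷ 0.4035): Ag 2.000, S 1.000
≈ 2:1 → Ag2S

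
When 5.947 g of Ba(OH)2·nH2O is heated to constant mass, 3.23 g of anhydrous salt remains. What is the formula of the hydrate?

Ba(OH)2·8H2O

Mass of water lost = 5.947 − 3.23 = 2.717 g → 2.717 / 18.02 = 0.1508 mol H2O
Molar mass of Ba(OH)2 = 171.35 g/mol → mol Ba(OH)2 = 3.23 / 171.35 = 0.01885
n = 0.1508 / 0.01885 = 8.00 ≈ 8 → Ba(OH)2·8H2O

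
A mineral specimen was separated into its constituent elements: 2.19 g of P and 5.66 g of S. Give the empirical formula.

P2S5

P: 2.19 g ÷ 30.97 g/mol = 0.07071 mol
S: 5.66 g ÷ 32.07 g/mol = 0.1765 mol
Divide by the smallest (0.07071 mol P): P 1.000, S 2.496
Scaling by 2: P 2.00, S 4.99 → P2S5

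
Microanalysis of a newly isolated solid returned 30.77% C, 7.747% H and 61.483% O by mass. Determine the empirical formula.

C2H6O3

Assume 100 g: 30.77 g C, 7.747 g H, 61.483 g O.
Moles — C: 30.77 / 12.01 = 2.562 mol; H: 7.747 / 1.008 = 7.686 mol; O: 61.483 / 16.00 = 3.843 mol
Divide by the smallest (2.562 mol C): C 1.000, H 3.000, O 1.500
×2: C 2.00, H 6.00, O 3.00 → C2H6O3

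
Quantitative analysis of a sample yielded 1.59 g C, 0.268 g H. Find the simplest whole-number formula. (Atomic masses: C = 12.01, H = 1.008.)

n(C) = 1.59/12.01 = 0.1324, n(H) = 0.268/1.008 = 0.2659
Smallest is C at 0.1324 mol; normalising gives C 1.000, H 2.008
≈ 1:2 → CH2

CH2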